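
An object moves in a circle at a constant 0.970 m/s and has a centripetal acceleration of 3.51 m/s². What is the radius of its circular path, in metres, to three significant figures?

a_c = v²/r ⇒ r = v²/a_c = (0.970)²/3.51 = 0.9409/3.51 = 0.2681 m.

0.268 m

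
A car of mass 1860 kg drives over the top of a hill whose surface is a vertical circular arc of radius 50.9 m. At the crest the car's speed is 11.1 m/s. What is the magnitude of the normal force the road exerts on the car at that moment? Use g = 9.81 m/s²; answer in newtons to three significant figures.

At the crest the centripetal acceleration points downward (toward the centre of the arc), so mg − N = mv²/r.
N = m(g − v²/r) = 1860 × (9.81 − (11.1)²/50.9) = 1860 × (9.81 − 2.421) = 1860 × 7.389 = 13740 N.

13700 N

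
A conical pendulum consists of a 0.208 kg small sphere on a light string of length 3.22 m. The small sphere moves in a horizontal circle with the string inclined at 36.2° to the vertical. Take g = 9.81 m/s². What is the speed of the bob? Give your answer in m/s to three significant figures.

The radius of the circle is r = L sinθ = 3.22 × sin 36.2° = 1.902 m.
Horizontally T sinθ = mv²/r and vertically T cosθ = mg, so tanθ = v²/(rg).
v = √(r g tanθ) = √(1.902 × 9.81 × 0.7319) = √13.65 = 3.695 m/s.

3.70 m/s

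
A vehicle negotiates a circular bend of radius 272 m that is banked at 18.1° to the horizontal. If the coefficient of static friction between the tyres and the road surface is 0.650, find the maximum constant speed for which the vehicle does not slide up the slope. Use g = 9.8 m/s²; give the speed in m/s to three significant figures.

57.5 m/s

At the maximum speed, friction acts down the slope at its limiting value f = μN. Radially (horizontal, toward centre): N sinθ + μN cosθ = mv²/r. Vertically: N cosθ − μN sinθ = mg.
Dividing: v² = r g (sinθ + μcosθ)/(cosθ − μsinθ).
sinθ + μcosθ = 0.3107 + 0.650×0.9505 = 0.9285; cosθ − μsinθ = 0.9505 − 0.650×0.3107 = 0.7486.
v² = 272 × 9.8 × 0.9285/0.7486 = 3306 m²/s², so v = 57.50 m/s.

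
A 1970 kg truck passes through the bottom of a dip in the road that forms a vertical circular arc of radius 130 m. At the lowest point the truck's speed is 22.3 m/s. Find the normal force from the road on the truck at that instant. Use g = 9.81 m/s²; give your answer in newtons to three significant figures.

At the lowest point, N points up (toward the centre) and the weight mg points down (away from the centre), so the net inward force is N − mg = mv²/r.
N = m(v²/r + g) = 1970 × ((22.3)²/130 + 9.81) = 1970 × (3.825 + 9.81) = 1970 × 13.64 = 26860 N.

26900 N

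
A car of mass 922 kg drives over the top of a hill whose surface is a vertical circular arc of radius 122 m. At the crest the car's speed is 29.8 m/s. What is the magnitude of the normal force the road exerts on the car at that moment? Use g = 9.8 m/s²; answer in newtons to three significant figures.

At the crest the centripetal acceleration points downward (toward the centre of the arc), so mg − N = mv²/r.
N = m(g − v²/r) = 922 × (9.8 − (29.8)²/122) = 922 × (9.8 − 7.279) = 922 × 2.521 = 2324 N.

2320 N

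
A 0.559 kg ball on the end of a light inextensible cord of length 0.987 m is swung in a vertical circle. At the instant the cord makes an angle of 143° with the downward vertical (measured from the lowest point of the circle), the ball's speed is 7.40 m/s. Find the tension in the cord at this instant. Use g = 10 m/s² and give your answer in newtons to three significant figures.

26.5 N

Take the radial direction toward the centre of the circle as positive. The component of the weight along the string toward the centre is −mg cos φ (φ measured from the bottom), so Newton's second law along the string gives T − mg cos φ = m v²/r.
cos 143° = -0.7986, so T = m(v²/r + g cos φ) = 0.559 × ((7.40)²/0.987 + 10.0 × -0.7986) = 0.559 × (55.48 + (-7.986)) = 0.559 × 47.49 = 26.55 N.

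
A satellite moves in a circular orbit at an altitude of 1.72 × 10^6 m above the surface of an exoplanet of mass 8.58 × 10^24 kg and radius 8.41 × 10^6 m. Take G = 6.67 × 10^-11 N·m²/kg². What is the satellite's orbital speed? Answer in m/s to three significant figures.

7520 m/s

Orbital radius r = R + h = 8.41 × 10^6 + 1.72 × 10^6 = 1.013 × 10^7 m.
Gravity supplies the centripetal force: G M m / r² = m v² / r, so v = √(GM/r).
v = √(6.67 × 10^-11 × 8.58 × 10^24 / 1.013 × 10^7) = √(5.649 × 10^7) = 7516 m/s.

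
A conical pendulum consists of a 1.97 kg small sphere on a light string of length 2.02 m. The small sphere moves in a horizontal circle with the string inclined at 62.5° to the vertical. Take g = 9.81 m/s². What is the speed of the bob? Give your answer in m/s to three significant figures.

5.81 m/s

The radius of the circle is r = L sinθ = 2.02 × sin 62.5° = 1.792 m.
Horizontally T sinθ = mv²/r and vertically T cosθ = mg, so tanθ = v²/(rg).
v = √(r g tanθ) = √(1.792 × 9.81 × 1.921) = √33.77 = 5.811 m/s.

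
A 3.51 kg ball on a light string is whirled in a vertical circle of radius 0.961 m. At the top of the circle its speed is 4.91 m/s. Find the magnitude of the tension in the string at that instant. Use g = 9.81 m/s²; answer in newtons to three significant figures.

53.6 N

At the top, both T and the weight mg point inward (toward the centre), so T + mg = mv²/r.
T = m(v²/r − g) = 3.51 × ((4.91)²/0.961 − 9.81) = 3.51 × (25.09 − 9.81) = 3.51 × 15.28 = 53.62 N.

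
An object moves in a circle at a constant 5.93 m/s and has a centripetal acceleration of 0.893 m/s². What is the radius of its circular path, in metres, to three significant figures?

a_c = v²/r ⇒ r = v²/a_c = (5.93)²/0.893 = 35.16/0.893 = 39.38 m.

39.4 m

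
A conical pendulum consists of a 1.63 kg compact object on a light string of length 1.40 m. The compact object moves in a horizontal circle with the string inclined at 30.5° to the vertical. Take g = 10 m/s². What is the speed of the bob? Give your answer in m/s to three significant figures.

2.05 m/s

The radius of the circle is r = L sinθ = 1.40 × sin 30.5° = 0.7106 m.
Horizontally T sinθ = mv²/r and vertically T cosθ = mg, so tanθ = v²/(rg).
v = √(r g tanθ) = √(0.7106 × 10.0 × 0.5890) = √4.185 = 2.046 m/s.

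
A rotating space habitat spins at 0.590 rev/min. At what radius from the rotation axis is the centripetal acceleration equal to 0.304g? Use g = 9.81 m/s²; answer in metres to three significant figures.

ω = 0.590 rev/min × 2π/60 = 0.06178 rad/s.
a_c = ω²r = 0.304g ⇒ r = 0.304 × 9.81 / (0.06178)² = 2.982/0.003817 = 781.2 m.

781 m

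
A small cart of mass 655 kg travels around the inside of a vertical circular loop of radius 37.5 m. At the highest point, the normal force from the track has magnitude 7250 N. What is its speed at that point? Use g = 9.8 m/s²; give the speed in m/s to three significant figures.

28.0 m/s

At the top, N + mg = mv²/r, so v = √(r(N/m + g)) = √(37.5 × (7250/655 + 9.8)) = √(37.5 × 20.87) = √782.6 = 27.97 m/s.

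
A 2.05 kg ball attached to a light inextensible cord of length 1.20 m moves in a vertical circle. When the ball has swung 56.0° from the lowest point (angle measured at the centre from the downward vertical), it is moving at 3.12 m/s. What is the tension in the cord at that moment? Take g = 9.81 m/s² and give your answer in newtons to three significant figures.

27.9 N

Take the radial direction toward the centre of the circle as positive. The component of the weight along the string toward the centre is −mg cos φ (φ measured from the bottom), so Newton's second law along the string gives T − mg cos φ = m v²/r.
cos 56.0° = 0.5592, so T = m(v²/r + g cos φ) = 2.05 × ((3.12)²/1.20 + 9.81 × 0.5592) = 2.05 × (8.112 + (5.486)) = 2.05 × 13.60 = 27.88 N.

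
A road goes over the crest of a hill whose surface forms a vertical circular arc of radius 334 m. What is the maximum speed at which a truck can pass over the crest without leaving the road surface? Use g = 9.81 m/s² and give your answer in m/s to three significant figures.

57.2 m/s

At the crest the centre of the circle is below the truck, so the net downward (centripetal) force is mg − N = mv²/r.
The truck leaves the road when N → 0, giving v_max = √(g r) = √(9.81 × 334) = 57.24 m/s.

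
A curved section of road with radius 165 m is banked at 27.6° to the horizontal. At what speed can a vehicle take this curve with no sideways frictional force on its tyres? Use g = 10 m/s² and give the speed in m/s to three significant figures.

On a frictionless banked curve, N sinθ = mv²/r and N cosθ = mg, so tanθ = v²/(rg).
v = √(r g tanθ) = √(165 × 10.0 × tan 27.6°) = √(165 × 10.0 × 0.5228) = √862.6 = 29.37 m/s.

29.4 m/s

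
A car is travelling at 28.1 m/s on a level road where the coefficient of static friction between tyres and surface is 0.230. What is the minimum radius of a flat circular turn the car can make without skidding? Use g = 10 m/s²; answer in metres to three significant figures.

At the limit, μ_s m g = m v²/r, so r_min = v²/(μ_s g) = (28.1)²/(0.230 × 10.0) = 789.6/2.300 = 343.3 m.

343 m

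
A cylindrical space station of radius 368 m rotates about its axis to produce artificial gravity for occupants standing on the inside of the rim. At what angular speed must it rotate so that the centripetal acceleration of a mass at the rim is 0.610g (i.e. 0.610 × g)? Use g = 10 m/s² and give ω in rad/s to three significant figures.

0.129 rad/s

Centripetal acceleration a_c = ω²r. Setting ω²r = 0.610g:
ω = √(0.610g / r) = √(0.610 × 10.0 / 368) = √0.01658 = 0.1287 rad/s.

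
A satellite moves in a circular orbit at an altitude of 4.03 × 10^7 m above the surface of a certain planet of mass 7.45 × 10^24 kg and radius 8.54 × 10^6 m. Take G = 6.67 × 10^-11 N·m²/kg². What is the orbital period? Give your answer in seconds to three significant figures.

96200 s

r = R + h = 8.54 × 10^6 + 4.03 × 10^7 = 4.884 × 10^7 m. Gravity provides the centripetal force: G M m / r² = m v² / r ⇒ v = √(GM/r) = 3190 m/s.
T = 2πr/v = 2π × 4.884 × 10^7 / 3190 = 96210 s.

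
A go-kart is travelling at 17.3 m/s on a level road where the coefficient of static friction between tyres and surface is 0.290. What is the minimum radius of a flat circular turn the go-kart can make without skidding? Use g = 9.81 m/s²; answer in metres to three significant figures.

105 m

At the limit, μ_s m g = m v²/r, so r_min = v²/(μ_s g) = (17.3)²/(0.290 × 9.81) = 299.3/2.845 = 105.2 m.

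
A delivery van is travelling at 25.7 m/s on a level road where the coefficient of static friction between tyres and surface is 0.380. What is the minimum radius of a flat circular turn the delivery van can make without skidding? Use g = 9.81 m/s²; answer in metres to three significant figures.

At the limit, μ_s m g = m v²/r, so r_min = v²/(μ_s g) = (25.7)²/(0.380 × 9.81) = 660.5/3.728 = 177.2 m.

177 m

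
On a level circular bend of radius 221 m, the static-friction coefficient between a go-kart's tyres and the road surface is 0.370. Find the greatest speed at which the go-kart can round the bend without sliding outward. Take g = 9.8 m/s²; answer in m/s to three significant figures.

On a flat curve, static friction is the only horizontal force, so it must supply the full centripetal force: μ_s m g = m v²/r.
Mass cancels: v_max = √(μ_s g r) = √(0.370 × 9.8 × 221) = √801.3 = 28.31 m/s.

28.3 m/s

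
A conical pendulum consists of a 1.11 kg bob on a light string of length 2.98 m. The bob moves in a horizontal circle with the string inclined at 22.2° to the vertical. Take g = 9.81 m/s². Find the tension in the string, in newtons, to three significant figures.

11.8 N

Vertically the bob has no acceleration, so T cosθ = mg.
T = mg/cosθ = 1.11 × 9.81 / cos 22.2° = 10.89/0.9259 = 11.76 N.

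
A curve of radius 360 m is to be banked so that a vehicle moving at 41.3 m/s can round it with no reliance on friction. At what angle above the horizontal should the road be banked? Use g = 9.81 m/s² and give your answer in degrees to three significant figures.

25.8°

With no friction, the horizontal component of the normal force provides the centripetal force: N sinθ = mv²/r, while N cosθ = mg vertically.
Dividing: tanθ = v²/(r g) = (41.3)²/(360 × 9.81) = 1706/3532 = 0.4830.
θ = arctan(0.4830) = 25.78°.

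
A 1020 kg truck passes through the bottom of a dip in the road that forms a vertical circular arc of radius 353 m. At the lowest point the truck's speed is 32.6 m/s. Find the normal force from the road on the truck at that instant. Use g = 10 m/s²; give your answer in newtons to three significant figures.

At the lowest point, N points up (toward the centre) and the weight mg points down (away from the centre), so the net inward force is N − mg = mv²/r.
N = m(v²/r + g) = 1020 × ((32.6)²/353 + 10.0) = 1020 × (3.011 + 10.0) = 1020 × 13.01 = 13270 N.

13300 N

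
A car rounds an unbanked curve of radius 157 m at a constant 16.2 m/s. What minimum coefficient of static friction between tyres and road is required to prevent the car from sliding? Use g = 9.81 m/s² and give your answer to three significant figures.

Friction provides the centripetal force: μ_s m g = m v²/r, so μ_s = v²/(g r) = (16.20)²/(9.81 × 157) = 262.4/1540 = 0.1704.

0.170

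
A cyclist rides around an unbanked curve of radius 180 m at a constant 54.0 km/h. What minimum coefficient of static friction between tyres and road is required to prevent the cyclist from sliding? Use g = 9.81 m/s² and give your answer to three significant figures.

0.127

v = 54.0/3.6 = 15.00 m/s.
Friction provides the centripetal force: μ_s m g = m v²/r, so μ_s = v²/(g r) = (15.00)²/(9.81 × 180) = 225.0/1766 = 0.1274.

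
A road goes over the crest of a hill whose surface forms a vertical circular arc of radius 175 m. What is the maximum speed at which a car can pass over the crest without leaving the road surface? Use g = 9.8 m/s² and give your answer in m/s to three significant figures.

At the crest the centre of the circle is below the car, so the net downward (centripetal) force is mg − N = mv²/r.
The car leaves the road when N → 0, giving v_max = √(g r) = √(9.8 × 175) = 41.41 m/s.

41.4 m/s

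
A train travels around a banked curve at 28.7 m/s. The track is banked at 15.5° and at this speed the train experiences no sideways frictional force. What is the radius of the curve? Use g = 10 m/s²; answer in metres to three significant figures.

Frictionless banking: tanθ = v²/(rg), so r = v²/(g tanθ).
r = (28.7)²/(10.0 × tan 15.5°) = 823.7/(10.0 × 0.2773) = 823.7/2.773 = 297.0 m.

297 m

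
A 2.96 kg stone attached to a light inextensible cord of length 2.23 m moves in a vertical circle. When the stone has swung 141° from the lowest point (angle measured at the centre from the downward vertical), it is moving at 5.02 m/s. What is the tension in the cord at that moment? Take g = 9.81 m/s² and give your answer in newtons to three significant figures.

10.9 N

Take the radial direction toward the centre of the circle as positive. The component of the weight along the string toward the centre is −mg cos φ (φ measured from the bottom), so Newton's second law along the string gives T − mg cos φ = m v²/r.
cos 141° = -0.7771, so T = m(v²/r + g cos φ) = 2.96 × ((5.02)²/2.23 + 9.81 × -0.7771) = 2.96 × (11.30 + (-7.624)) = 2.96 × 3.677 = 10.88 N.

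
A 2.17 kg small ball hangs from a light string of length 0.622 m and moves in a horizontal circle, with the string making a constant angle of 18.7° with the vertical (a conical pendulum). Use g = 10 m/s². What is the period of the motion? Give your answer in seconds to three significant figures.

1.53 s

r = L sinθ = 0.1994 m. From T sinθ = mω²r and T cosθ = mg: tanθ = ω²r/g, so ω² = g tanθ / r = g/(L cosθ).
ω = √(g/(L cosθ)) = √(10.0/(0.622 × 0.9472)) = √16.97 = 4.120 rad/s.
Period = 2π/ω = 1.525 s.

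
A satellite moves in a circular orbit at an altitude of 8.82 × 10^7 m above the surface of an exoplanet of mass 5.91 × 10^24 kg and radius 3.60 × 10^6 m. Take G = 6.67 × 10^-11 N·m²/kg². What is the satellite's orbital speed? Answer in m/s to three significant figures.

2070 m/s

Orbital radius r = R + h = 3.60 × 10^6 + 8.82 × 10^7 = 9.180 × 10^7 m.
Gravity supplies the centripetal force: G M m / r² = m v² / r, so v = √(GM/r).
v = √(6.67 × 10^-11 × 5.91 × 10^24 / 9.180 × 10^7) = √(4.294 × 10^6) = 2072 m/s.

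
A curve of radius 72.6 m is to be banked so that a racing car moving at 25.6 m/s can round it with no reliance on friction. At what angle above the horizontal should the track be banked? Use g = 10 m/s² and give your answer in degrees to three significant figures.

42.1°

With no friction, the horizontal component of the normal force provides the centripetal force: N sinθ = mv²/r, while N cosθ = mg vertically.
Dividing: tanθ = v²/(r g) = (25.6)²/(72.6 × 10.0) = 655.4/726.0 = 0.9027.
θ = arctan(0.9027) = 42.07°.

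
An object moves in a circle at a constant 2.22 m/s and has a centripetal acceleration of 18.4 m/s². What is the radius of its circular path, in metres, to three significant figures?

0.268 m

a_c = v²/r ⇒ r = v²/a_c = (2.22)²/18.4 = 4.928/18.4 = 0.2678 m.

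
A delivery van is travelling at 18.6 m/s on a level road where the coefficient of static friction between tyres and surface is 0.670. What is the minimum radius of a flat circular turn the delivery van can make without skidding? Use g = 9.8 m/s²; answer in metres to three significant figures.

52.7 m

At the limit, μ_s m g = m v²/r, so r_min = v²/(μ_s g) = (18.6)²/(0.670 × 9.8) = 346.0/6.566 = 52.69 m.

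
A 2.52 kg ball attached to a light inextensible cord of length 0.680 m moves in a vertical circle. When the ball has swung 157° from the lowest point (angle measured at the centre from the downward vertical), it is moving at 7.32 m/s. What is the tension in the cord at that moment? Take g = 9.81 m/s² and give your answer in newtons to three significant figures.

Take the radial direction toward the centre of the circle as positive. The component of the weight along the string toward the centre is −mg cos φ (φ measured from the bottom), so Newton's second law along the string gives T − mg cos φ = m v²/r.
cos 157° = -0.9205, so T = m(v²/r + g cos φ) = 2.52 × ((7.32)²/0.680 + 9.81 × -0.9205) = 2.52 × (78.80 + (-9.030)) = 2.52 × 69.77 = 175.8 N.

176 N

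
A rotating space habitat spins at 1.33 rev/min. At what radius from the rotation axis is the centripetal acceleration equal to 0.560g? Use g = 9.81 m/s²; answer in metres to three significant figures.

ω = 1.33 rev/min × 2π/60 = 0.1393 rad/s.
a_c = ω²r = 0.560g ⇒ r = 0.560 × 9.81 / (0.1393)² = 5.494/0.01940 = 283.2 m.

283 m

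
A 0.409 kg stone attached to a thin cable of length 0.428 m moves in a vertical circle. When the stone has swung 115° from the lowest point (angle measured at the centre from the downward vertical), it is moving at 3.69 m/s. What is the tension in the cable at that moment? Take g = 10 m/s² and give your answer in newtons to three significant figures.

11.3 N

Take the radial direction toward the centre of the circle as positive. The component of the weight along the string toward the centre is −mg cos φ (φ measured from the bottom), so Newton's second law along the string gives T − mg cos φ = m v²/r.
cos 115° = -0.4226, so T = m(v²/r + g cos φ) = 0.409 × ((3.69)²/0.428 + 10.0 × -0.4226) = 0.409 × (31.81 + (-4.226)) = 0.409 × 27.59 = 11.28 N.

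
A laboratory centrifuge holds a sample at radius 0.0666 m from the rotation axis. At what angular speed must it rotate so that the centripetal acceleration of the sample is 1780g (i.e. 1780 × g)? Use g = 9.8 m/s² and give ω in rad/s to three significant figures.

512 rad/s

Centripetal acceleration a_c = ω²r. Setting ω²r = 1780g:
ω = √(1780g / r) = √(1780 × 9.8 / 0.0666) = √261900 = 511.8 rad/s.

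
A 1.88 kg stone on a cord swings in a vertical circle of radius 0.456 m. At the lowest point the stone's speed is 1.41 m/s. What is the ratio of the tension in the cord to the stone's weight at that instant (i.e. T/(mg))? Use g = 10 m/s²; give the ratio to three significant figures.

At the bottom, T − mg = mv²/r, so T = m(v²/r + g) and T/(mg) = v²/(rg) + 1 = (1.41)²/(0.456 × 10.0) + 1 = 0.4360 + 1 = 1.436.

1.44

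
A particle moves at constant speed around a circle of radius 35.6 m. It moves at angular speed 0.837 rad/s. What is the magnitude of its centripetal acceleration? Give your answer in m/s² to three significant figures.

24.9 m/s²

v = ωr = 0.837 × 35.6 = 29.80 m/s.
a_c = v²/r = (29.80)²/35.6 = 887.9/35.6 = 24.94 m/s².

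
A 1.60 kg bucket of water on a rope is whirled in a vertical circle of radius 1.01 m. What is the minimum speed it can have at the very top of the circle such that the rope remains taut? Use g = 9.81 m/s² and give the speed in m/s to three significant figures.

At the highest point the centre is directly below, so both the weight and T act inward: T + mg = mv²/r.
At minimum speed T → 0, so mg = mv_min²/r ⇒ v_min = √(g r) = √(9.81 × 1.01) = 3.148 m/s.

3.15 m/s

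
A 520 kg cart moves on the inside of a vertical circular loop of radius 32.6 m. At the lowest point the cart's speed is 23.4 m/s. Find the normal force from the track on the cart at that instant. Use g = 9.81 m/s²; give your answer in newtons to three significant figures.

13800 N

At the lowest point, N points up (toward the centre) and the weight mg points down (away from the centre), so the net inward force is N − mg = mv²/r.
N = m(v²/r + g) = 520 × ((23.4)²/32.6 + 9.81) = 520 × (16.80 + 9.81) = 520 × 26.61 = 13840 N.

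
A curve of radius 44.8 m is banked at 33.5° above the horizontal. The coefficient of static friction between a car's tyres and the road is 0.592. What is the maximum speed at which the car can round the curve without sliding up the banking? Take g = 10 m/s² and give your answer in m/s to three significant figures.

30.4 m/s

At the maximum speed, friction acts down the slope at its limiting value f = μN. Radially (horizontal, toward centre): N sinθ + μN cosθ = mv²/r. Vertically: N cosθ − μN sinθ = mg.
Dividing: v² = r g (sinθ + μcosθ)/(cosθ − μsinθ).
sinθ + μcosθ = 0.5519 + 0.592×0.8339 = 1.046; cosθ − μsinθ = 0.8339 − 0.592×0.5519 = 0.5071.
v² = 44.8 × 10.0 × 1.046/0.5071 = 923.7 m²/s², so v = 30.39 m/s.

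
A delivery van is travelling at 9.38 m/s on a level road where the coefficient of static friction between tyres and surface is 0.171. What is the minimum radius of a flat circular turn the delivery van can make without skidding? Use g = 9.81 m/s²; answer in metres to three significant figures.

52.4 m

At the limit, μ_s m g = m v²/r, so r_min = v²/(μ_s g) = (9.38)²/(0.171 × 9.81) = 87.98/1.678 = 52.45 m.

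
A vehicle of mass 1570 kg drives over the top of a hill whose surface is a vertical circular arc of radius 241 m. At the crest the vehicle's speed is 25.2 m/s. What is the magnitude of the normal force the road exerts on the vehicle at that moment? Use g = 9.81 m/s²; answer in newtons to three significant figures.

11300 N

At the crest the centripetal acceleration points downward (toward the centre of the arc), so mg − N = mv²/r.
N = m(g − v²/r) = 1570 × (9.81 − (25.2)²/241) = 1570 × (9.81 − 2.635) = 1570 × 7.175 = 11260 N.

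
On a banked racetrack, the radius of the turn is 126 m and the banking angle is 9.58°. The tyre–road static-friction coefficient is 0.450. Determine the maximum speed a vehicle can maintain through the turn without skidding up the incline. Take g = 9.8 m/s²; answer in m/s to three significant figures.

At the maximum speed, friction acts down the slope at its limiting value f = μN. Radially (horizontal, toward centre): N sinθ + μN cosθ = mv²/r. Vertically: N cosθ − μN sinθ = mg.
Dividing: v² = r g (sinθ + μcosθ)/(cosθ − μsinθ).
sinθ + μcosθ = 0.1664 + 0.450×0.9861 = 0.6101; cosθ − μsinθ = 0.9861 − 0.450×0.1664 = 0.9112.
v² = 126 × 9.8 × 0.6101/0.9112 = 826.9 m²/s², so v = 28.76 m/s.

28.8 m/s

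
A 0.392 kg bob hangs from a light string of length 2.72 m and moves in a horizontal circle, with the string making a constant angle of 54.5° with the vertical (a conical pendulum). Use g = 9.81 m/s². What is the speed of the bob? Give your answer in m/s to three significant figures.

5.52 m/s

The radius of the circle is r = L sinθ = 2.72 × sin 54.5° = 2.214 m.
Horizontally T sinθ = mv²/r and vertically T cosθ = mg, so tanθ = v²/(rg).
v = √(r g tanθ) = √(2.214 × 9.81 × 1.402) = √30.45 = 5.519 m/s.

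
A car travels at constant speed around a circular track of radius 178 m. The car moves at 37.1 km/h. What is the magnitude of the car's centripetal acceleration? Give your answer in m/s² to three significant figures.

v = 37.1 km/h = 37.1/3.6 = 10.31 m/s.
a_c = v²/r = (10.31)²/178 = 106.2/178 = 0.5967 m/s².

0.597 m/s²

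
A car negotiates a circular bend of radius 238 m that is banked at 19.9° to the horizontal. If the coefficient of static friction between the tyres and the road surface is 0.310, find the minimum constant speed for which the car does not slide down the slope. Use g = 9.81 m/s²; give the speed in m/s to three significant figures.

10.4 m/s

At the minimum speed, friction acts up the slope at its limiting value f = μN. Radially (horizontal, toward centre): N sinθ − μN cosθ = mv²/r. Vertically: N cosθ + μN sinθ = mg.
Dividing: v² = r g (sinθ − μcosθ)/(cosθ + μsinθ).
sinθ − μcosθ = 0.3404 − 0.310×0.9403 = 0.04889; cosθ + μsinθ = 0.9403 + 0.310×0.3404 = 1.046.
v² = 238 × 9.81 × 0.04889/1.046 = 109.1 m²/s², so v = 10.45 m/s.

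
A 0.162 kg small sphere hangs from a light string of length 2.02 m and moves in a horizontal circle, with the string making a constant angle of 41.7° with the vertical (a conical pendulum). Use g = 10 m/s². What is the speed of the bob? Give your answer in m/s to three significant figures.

3.46 m/s

The radius of the circle is r = L sinθ = 2.02 × sin 41.7° = 1.344 m.
Horizontally T sinθ = mv²/r and vertically T cosθ = mg, so tanθ = v²/(rg).
v = √(r g tanθ) = √(1.344 × 10.0 × 0.8910) = √11.97 = 3.460 m/s.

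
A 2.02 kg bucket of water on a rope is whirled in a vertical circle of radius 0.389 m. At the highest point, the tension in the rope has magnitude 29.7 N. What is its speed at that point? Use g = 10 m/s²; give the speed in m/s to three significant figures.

3.10 m/s

At the top, T + mg = mv²/r, so v = √(r(T/m + g)) = √(0.389 × (29.7/2.02 + 10.0)) = √(0.389 × 24.70) = √9.609 = 3.100 m/s.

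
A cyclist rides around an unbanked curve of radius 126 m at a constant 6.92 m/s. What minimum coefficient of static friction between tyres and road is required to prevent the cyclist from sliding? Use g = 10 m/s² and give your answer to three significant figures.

0.0380

Friction provides the centripetal force: μ_s m g = m v²/r, so μ_s = v²/(g r) = (6.920)²/(10.0 × 126) = 47.89/1260 = 0.03801.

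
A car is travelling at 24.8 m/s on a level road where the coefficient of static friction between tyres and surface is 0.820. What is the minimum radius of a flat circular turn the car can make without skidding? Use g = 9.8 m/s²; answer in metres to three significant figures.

At the limit, μ_s m g = m v²/r, so r_min = v²/(μ_s g) = (24.8)²/(0.820 × 9.8) = 615.0/8.036 = 76.54 m.

76.5 m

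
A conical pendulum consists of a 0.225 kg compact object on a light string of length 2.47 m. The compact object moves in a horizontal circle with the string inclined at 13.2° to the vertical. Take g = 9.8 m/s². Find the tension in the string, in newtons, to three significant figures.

Vertically the bob has no acceleration, so T cosθ = mg.
T = mg/cosθ = 0.225 × 9.8 / cos 13.2° = 2.205/0.9736 = 2.265 N.

2.26 N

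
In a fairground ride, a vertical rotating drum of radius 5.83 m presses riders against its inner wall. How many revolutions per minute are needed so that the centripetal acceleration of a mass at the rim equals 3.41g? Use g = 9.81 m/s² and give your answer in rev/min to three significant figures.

22.9 rev/min

Require ω²r = 3.41g, so ω = √(3.41 × 9.81/5.83) = 2.395 rad/s.
In rev/min: ω × 60/(2π) = 2.395 × 60/(2π) = 22.87 rev/min.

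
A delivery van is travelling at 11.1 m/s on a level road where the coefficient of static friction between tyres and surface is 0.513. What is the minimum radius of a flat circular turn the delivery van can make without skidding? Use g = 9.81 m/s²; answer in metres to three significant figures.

24.5 m

At the limit, μ_s m g = m v²/r, so r_min = v²/(μ_s g) = (11.1)²/(0.513 × 9.81) = 123.2/5.033 = 24.48 m.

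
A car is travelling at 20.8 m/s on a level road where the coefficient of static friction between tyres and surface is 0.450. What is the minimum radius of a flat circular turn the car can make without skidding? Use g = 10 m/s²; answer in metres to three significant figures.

96.1 m

At the limit, μ_s m g = m v²/r, so r_min = v²/(μ_s g) = (20.8)²/(0.450 × 10.0) = 432.6/4.500 = 96.14 m.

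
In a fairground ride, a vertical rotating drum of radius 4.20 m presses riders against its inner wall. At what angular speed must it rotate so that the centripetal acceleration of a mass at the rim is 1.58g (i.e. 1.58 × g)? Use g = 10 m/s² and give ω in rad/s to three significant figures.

Centripetal acceleration a_c = ω²r. Setting ω²r = 1.58g:
ω = √(1.58g / r) = √(1.58 × 10.0 / 4.20) = √3.762 = 1.940 rad/s.

1.94 rad/s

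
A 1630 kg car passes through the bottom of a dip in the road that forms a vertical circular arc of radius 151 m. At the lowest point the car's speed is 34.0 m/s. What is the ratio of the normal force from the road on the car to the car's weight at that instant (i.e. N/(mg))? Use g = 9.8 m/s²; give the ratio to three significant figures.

1.78

At the bottom, N − mg = mv²/r, so N = m(v²/r + g) and N/(mg) = v²/(rg) + 1 = (34.0)²/(151 × 9.8) + 1 = 0.7812 + 1 = 1.781.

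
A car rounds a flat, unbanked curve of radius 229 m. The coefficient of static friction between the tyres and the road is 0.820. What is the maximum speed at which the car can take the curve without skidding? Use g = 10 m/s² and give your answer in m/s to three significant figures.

43.3 m/s

Friction provides the centripetal force on a flat curve. At maximum speed it is at its limiting value: μ_s m g = m v²/r.
Mass cancels: v_max = √(μ_s g r) = √(0.820 × 10.0 × 229) = √1878 = 43.33 m/s.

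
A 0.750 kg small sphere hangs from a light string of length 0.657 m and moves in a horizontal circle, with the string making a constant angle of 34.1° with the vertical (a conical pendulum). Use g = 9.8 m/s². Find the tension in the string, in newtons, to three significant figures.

Vertically the bob has no acceleration, so T cosθ = mg.
T = mg/cosθ = 0.750 × 9.8 / cos 34.1° = 7.350/0.8281 = 8.876 N.

8.88 N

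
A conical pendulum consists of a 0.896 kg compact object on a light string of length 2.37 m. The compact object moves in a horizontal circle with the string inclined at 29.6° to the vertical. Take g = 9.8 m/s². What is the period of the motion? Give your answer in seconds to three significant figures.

2.88 s

r = L sinθ = 1.171 m. From T sinθ = mω²r and T cosθ = mg: tanθ = ω²r/g, so ω² = g tanθ / r = g/(L cosθ).
ω = √(g/(L cosθ)) = √(9.8/(2.37 × 0.8695)) = √4.756 = 2.181 rad/s.
Period = 2π/ω = 2.881 s.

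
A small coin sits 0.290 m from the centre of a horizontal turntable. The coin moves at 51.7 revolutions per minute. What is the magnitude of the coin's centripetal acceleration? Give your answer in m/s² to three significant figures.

8.50 m/s²

ω = 51.7 rev/min × 2π/60 = 5.414 rad/s, so v = ωr = 5.414 × 0.290 = 1.570 m/s.
a_c = v²/r = (1.570)²/0.290 = 2.465/0.290 = 8.500 m/s².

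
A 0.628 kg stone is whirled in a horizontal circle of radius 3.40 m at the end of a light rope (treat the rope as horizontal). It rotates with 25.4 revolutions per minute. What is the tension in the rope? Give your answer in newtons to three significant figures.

15.1 N

ω = 25.4 rev/min × 2π/60 = 2.660 rad/s, so v = ωr = 2.660 × 3.40 = 9.044 m/s.
The tension is the only horizontal force, so it supplies the full centripetal force: T = m v²/r = 0.628 × (9.044)²/3.40 = 0.628 × 81.79/3.40 = 15.11 N.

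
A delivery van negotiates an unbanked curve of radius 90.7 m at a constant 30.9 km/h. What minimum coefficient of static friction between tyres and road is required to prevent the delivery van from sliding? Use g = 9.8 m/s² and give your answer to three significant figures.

v = 30.9/3.6 = 8.583 m/s.
Friction provides the centripetal force: μ_s m g = m v²/r, so μ_s = v²/(g r) = (8.583)²/(9.8 × 90.7) = 73.67/888.9 = 0.08289.

0.0829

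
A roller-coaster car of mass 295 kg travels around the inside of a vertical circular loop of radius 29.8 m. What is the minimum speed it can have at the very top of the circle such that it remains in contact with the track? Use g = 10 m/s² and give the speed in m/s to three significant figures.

At the highest point the centre is directly below, so both the weight and N act inward: N + mg = mv²/r.
At minimum speed N → 0, so mg = mv_min²/r ⇒ v_min = √(g r) = √(10.0 × 29.8) = 17.26 m/s.

17.3 m/s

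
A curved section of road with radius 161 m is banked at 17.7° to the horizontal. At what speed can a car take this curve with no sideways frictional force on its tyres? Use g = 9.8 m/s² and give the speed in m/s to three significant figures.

22.4 m/s

On a frictionless banked curve, N sinθ = mv²/r and N cosθ = mg, so tanθ = v²/(rg).
v = √(r g tanθ) = √(161 × 9.8 × tan 17.7°) = √(161 × 9.8 × 0.3191) = √503.5 = 22.44 m/s.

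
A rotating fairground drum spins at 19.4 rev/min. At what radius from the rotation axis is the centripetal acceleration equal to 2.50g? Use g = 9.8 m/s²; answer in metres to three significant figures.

ω = 19.4 rev/min × 2π/60 = 2.032 rad/s.
a_c = ω²r = 2.50g ⇒ r = 2.50 × 9.8 / (2.032)² = 24.50/4.127 = 5.936 m.

5.94 m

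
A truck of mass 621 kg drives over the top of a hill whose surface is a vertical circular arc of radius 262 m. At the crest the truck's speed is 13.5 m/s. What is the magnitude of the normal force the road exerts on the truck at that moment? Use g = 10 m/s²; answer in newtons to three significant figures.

At the crest the centripetal acceleration points downward (toward the centre of the arc), so mg − N = mv²/r.
N = m(g − v²/r) = 621 × (10.0 − (13.5)²/262) = 621 × (10.0 − 0.6956) = 621 × 9.304 = 5778 N.

5780 N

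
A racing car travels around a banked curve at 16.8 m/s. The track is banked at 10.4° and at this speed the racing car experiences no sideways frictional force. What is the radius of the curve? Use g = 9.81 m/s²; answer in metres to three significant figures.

Frictionless banking: tanθ = v²/(rg), so r = v²/(g tanθ).
r = (16.8)²/(9.81 × tan 10.4°) = 282.2/(9.81 × 0.1835) = 282.2/1.800 = 156.8 m.

157 m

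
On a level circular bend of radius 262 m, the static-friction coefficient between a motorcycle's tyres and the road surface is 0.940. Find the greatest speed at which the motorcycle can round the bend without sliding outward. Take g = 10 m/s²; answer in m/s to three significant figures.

49.6 m/s

Friction provides the centripetal force on a flat curve. At maximum speed it is at its limiting value: μ_s m g = m v²/r.
Mass cancels: v_max = √(μ_s g r) = √(0.940 × 10.0 × 262) = √2463 = 49.63 m/s.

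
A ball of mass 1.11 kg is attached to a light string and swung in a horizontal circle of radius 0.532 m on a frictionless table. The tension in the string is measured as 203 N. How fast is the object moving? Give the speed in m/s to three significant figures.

T = m v²/r ⇒ v = √(T r / m) = √(203 × 0.532 / 1.11) = √97.29 = 9.864 m/s.

9.86 m/s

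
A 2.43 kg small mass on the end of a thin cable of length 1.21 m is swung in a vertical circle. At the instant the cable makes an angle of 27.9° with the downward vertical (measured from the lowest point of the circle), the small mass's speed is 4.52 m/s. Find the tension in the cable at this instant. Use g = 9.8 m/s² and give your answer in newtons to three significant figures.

62.1 N

Take the radial direction toward the centre of the circle as positive. The component of the weight along the string toward the centre is −mg cos φ (φ measured from the bottom), so Newton's second law along the string gives T − mg cos φ = m v²/r.
cos 27.9° = 0.8838, so T = m(v²/r + g cos φ) = 2.43 × ((4.52)²/1.21 + 9.8 × 0.8838) = 2.43 × (16.88 + (8.661)) = 2.43 × 25.55 = 62.08 N.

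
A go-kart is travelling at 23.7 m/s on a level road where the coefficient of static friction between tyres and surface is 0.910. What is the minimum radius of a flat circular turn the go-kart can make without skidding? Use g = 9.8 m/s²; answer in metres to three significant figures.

At the limit, μ_s m g = m v²/r, so r_min = v²/(μ_s g) = (23.7)²/(0.910 × 9.8) = 561.7/8.918 = 62.98 m.

63.0 m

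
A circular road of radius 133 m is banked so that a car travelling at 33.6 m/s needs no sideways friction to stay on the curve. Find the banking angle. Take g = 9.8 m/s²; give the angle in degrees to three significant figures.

With no friction, the horizontal component of the normal force provides the centripetal force: N sinθ = mv²/r, while N cosθ = mg vertically.
Dividing: tanθ = v²/(r g) = (33.6)²/(133 × 9.8) = 1129/1303 = 0.8662.
θ = arctan(0.8662) = 40.90°.

40.9°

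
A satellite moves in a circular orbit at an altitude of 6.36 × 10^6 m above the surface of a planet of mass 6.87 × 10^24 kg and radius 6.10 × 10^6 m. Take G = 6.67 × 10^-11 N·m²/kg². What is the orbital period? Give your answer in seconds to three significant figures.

r = R + h = 6.10 × 10^6 + 6.36 × 10^6 = 1.246 × 10^7 m. Gravity provides the centripetal force: G M m / r² = m v² / r ⇒ v = √(GM/r) = 6064 m/s.
T = 2πr/v = 2π × 1.246 × 10^7 / 6064 = 12910 s.

12900 s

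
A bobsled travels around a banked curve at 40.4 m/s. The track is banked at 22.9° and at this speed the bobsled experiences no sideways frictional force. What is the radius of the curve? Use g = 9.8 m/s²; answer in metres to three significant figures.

Frictionless banking: tanθ = v²/(rg), so r = v²/(g tanθ).
r = (40.4)²/(9.8 × tan 22.9°) = 1632/(9.8 × 0.4224) = 1632/4.140 = 394.3 m.

394 m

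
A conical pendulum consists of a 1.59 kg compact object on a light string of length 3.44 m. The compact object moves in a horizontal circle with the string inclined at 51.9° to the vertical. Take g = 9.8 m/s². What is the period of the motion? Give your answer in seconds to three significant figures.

2.92 s

r = L sinθ = 2.707 m. From T sinθ = mω²r and T cosθ = mg: tanθ = ω²r/g, so ω² = g tanθ / r = g/(L cosθ).
ω = √(g/(L cosθ)) = √(9.8/(3.44 × 0.6170)) = √4.617 = 2.149 rad/s.
Period = 2π/ω = 2.924 s.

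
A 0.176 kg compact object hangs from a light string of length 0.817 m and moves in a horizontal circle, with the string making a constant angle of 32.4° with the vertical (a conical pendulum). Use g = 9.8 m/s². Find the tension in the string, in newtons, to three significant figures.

2.04 N

Vertically the bob has no acceleration, so T cosθ = mg.
T = mg/cosθ = 0.176 × 9.8 / cos 32.4° = 1.725/0.8443 = 2.043 N.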